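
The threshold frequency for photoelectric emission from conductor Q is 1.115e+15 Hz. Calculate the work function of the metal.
4.61 eV

At the threshold frequency, photon energy equals work function:
φ = hf₀

Calculating:
φ = (6.626×10⁻³⁴ J·s)(1.115e+15 Hz)
φ = 4.61 eV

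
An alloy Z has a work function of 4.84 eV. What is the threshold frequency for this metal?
1.1703e+15 Hz

The threshold frequency is when the photon energy equals the work function:
hf₀ = φ

Solving for f₀:
f₀ = φ/h = (4.84 eV × 1.602×10⁻¹⁹ J/eV) / (6.626×10⁻³⁴ J·s)
f₀ = 1.1703e+15 Hz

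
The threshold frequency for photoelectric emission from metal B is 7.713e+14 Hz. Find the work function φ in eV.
3.19 eV

At the threshold frequency, photon energy equals work function:
φ = hf₀

Calculating:
φ = (6.626×10⁻³⁴ J·s)(7.713e+14 Hz)
φ = 3.19 eV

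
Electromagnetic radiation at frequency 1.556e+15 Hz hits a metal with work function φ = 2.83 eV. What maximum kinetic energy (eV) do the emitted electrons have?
3.6051 eV

Using Einstein's photoelectric equation: KE_max = hf - φ

First, calculate the photon energy:
E_photon = hf = (6.626×10⁻³⁴ J·s)(1.556e+15 Hz)
E_photon = 6.4351 eV

Then, the maximum kinetic energy:
KE_max = E_photon - φ = 6.4351 eV - 2.83 eV = 3.6051 eV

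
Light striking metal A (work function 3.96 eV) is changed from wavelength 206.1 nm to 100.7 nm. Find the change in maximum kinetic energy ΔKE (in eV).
6.2965 eV

Using Einstein's equation: KE_max = hc/λ - φ

For λ₁ = 206.1 nm:
KE₁ = hc/λ₁ - φ = 6.0157 - 3.96 = 2.0557 eV

For λ₂ = 100.7 nm:
KE₂ = hc/λ₂ - φ = 12.3122 - 3.96 = 8.3522 eV

Change in KE:
ΔKE = KE₂ - KE₁ = 8.3522 - 2.0557 = 6.2965 eV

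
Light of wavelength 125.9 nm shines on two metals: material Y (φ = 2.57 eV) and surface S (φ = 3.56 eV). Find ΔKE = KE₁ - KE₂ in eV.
0.9900 eV

Using KE_max = hc/λ - φ for each metal:

Photon energy: E = hc/λ = 9.8478 eV

For material Y (φ₁ = 2.57 eV):
KE₁ = E - φ₁ = 9.8478 - 2.57 = 7.2778 eV

For surface S (φ₂ = 3.56 eV):
KE₂ = E - φ₂ = 9.8478 - 3.56 = 6.2878 eV

Difference:
ΔKE = KE₁ - KE₂ = 7.2778 - 6.2878 = 0.9900 eV

Note: The difference equals the difference in work functions: 3.56 - 2.57 = 0.99 eV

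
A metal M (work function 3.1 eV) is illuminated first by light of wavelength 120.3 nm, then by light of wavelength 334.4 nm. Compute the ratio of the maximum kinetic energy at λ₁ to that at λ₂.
11.8590

Using Einstein's equation: KE_max = hc/λ - φ

For λ₁ = 120.3 nm:
E₁ = hc/λ₁ = 10.3063 eV
KE₁ = E₁ - φ = 10.3063 - 3.1 = 7.2063 eV

For λ₂ = 334.4 nm:
E₂ = hc/λ₂ = 3.7077 eV
KE₂ = E₂ - φ = 3.7077 - 3.1 = 0.6077 eV

Ratio: KE₁/KE₂ = 7.2063/0.6077 = 11.8590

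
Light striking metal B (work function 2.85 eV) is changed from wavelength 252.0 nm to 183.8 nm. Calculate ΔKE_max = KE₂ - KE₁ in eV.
1.8256 eV

Using Einstein's equation: KE_max = hc/λ - φ

For λ₁ = 252.0 nm:
KE₁ = hc/λ₁ - φ = 4.9200 - 2.85 = 2.0700 eV

For λ₂ = 183.8 nm:
KE₂ = hc/λ₂ - φ = 6.7456 - 2.85 = 3.8956 eV

Change in KE:
ΔKE = KE₂ - KE₁ = 3.8956 - 2.0700 = 1.8256 eV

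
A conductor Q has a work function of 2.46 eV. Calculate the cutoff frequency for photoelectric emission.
5.9483e+14 Hz

The threshold frequency is when the photon energy equals the work function:
hf₀ = φ

Solving for f₀:
f₀ = φ/h = (2.46 eV × 1.602×10⁻¹⁹ J/eV) / (6.626×10⁻³⁴ J·s)
f₀ = 5.9483e+14 Hz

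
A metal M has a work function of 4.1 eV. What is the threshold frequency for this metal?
9.9138e+14 Hz

The threshold frequency is when the photon energy equals the work function:
hf₀ = φ

Solving for f₀:
f₀ = φ/h = (4.1 eV × 1.602×10⁻¹⁹ J/eV) / (6.626×10⁻³⁴ J·s)
f₀ = 9.9138e+14 Hz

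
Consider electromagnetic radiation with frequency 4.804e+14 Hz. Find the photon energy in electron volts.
1.9868 eV

Using E = hf:

E = hf = (6.626×10⁻³⁴ J·s)(4.804e+14 Hz)
E = 1.9868 eV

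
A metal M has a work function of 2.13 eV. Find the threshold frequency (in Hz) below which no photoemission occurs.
5.1503e+14 Hz

The threshold frequency is when the photon energy equals the work function:
hf₀ = φ

Solving for f₀:
f₀ = φ/h = (2.13 eV × 1.602×10⁻¹⁹ J/eV) / (6.626×10⁻³⁴ J·s)
f₀ = 5.1503e+14 Hz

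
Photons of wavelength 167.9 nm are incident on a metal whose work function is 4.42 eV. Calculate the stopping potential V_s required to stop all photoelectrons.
2.9644 V

The stopping potential V_s satisfies: eV_s = KE_max

First, find KE_max using Einstein's equation:
E_photon = hc/λ = 7.3844 eV
KE_max = E_photon - φ = 7.3844 - 4.42 = 2.9644 eV

Since eV_s = KE_max:
V_s = KE_max/e = 2.9644 V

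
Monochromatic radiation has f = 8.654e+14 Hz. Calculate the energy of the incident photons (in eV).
3.5790 eV

Using E = hf:

E = hf = (6.626×10⁻³⁴ J·s)(8.654e+14 Hz)
E = 3.5790 eV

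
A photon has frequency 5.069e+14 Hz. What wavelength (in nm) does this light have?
591.42 nm

Using the wave equation: c = fλ

Solving for wavelength:
λ = c/f = (3×10⁸ m/s) / (5.069e+14 Hz)
λ = 591.42 nm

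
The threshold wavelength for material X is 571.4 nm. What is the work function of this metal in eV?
2.17 eV

At the threshold wavelength, photon energy equals work function:
φ = hc/λ₀

Calculating:
φ = (6.626×10⁻³⁴ J·s)(3×10⁸ m/s) / (571.4×10⁻⁹ m)
φ = 2.17 eV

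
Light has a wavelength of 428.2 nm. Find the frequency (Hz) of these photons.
7.0012e+14 Hz

Using the wave equation: c = fλ

Solving for frequency:
f = c/λ = (3×10⁸ m/s) / (428.2×10⁻⁹ m)
f = 7.0012e+14 Hz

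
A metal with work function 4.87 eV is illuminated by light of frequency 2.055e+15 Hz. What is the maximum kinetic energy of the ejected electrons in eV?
3.6288 eV

Using Einstein's photoelectric equation: KE_max = hf - φ

First, calculate the photon energy:
E_photon = hf = (6.626×10⁻³⁴ J·s)(2.055e+15 Hz)
E_photon = 8.4988 eV

Then, the maximum kinetic energy:
KE_max = E_photon - φ = 8.4988 eV - 4.87 eV = 3.6288 eV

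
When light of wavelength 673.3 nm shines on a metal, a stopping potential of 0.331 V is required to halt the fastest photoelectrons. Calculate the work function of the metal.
1.51 eV

The stopping potential gives the maximum kinetic energy: KE_max = eV_s = 0.331 eV

From Einstein's photoelectric equation: KE_max = hc/λ - φ
Rearranging: φ = hc/λ - KE_max

Calculate photon energy:
E_photon = hc/λ = (6.626×10⁻³⁴ J·s)(3×10⁸ m/s) / (673.3×10⁻⁹ m) = 1.8414 eV

Therefore:
φ = 1.8414 - 0.331 = 1.51 eV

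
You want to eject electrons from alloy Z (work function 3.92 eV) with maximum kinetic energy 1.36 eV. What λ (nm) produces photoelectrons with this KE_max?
234.82 nm

From Einstein's equation: KE_max = hc/λ - φ

Rearranging for λ:
hc/λ = KE_max + φ
λ = hc/(KE_max + φ)

Required photon energy:
E_photon = KE_max + φ = 1.36 + 3.92 = 5.28 eV

Required wavelength:
λ = hc/E_photon = (6.626×10⁻³⁴)(3×10⁸) / (5.28 × 1.602×10⁻¹⁹)
λ = 234.82 nm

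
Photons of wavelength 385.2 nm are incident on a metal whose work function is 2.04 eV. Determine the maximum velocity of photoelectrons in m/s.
6.4391e+05 m/s

First, find the maximum kinetic energy:
E_photon = hc/λ = 3.2187 eV
KE_max = E_photon - φ = 3.2187 - 2.04 = 1.1787 eV

Convert to Joules: KE_max = 1.1787 × 1.602×10⁻¹⁹ J = 1.8885e-19 J

Then use KE = ½mv² to find velocity:
v = √(2·KE/m) = √(2 × 1.8885e-19 J / 9.109e-31 kg)
v = 6.4391e+05 m/s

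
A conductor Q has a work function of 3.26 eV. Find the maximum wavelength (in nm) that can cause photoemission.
380.32 nm

The threshold wavelength is when the photon energy equals the work function:
hc/λ₀ = φ

Solving for λ₀:
λ₀ = hc/φ = (6.626×10⁻³⁴ J·s)(3×10⁸ m/s) / (3.26 eV × 1.602×10⁻¹⁹ J/eV)
λ₀ = 380.32 nm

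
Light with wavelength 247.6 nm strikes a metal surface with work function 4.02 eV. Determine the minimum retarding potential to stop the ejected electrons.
0.9874 V

The stopping potential V_s satisfies: eV_s = KE_max

First, find KE_max using Einstein's equation:
E_photon = hc/λ = 5.0074 eV
KE_max = E_photon - φ = 5.0074 - 4.02 = 0.9874 eV

Since eV_s = KE_max:
V_s = KE_max/e = 0.9874 V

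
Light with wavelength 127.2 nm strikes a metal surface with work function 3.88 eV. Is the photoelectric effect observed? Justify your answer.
Yes

For photoemission, the photon energy must exceed the work function.

Photon energy: E = hc/λ = 9.7472 eV
Work function: φ = 3.88 eV

Since E_photon (9.7472 eV) > φ (3.88 eV), photoemission WILL occur.
The threshold wavelength is λ₀ = hc/φ = 319.5 nm.
Since 127.2 nm < 319.5 nm, the light has sufficient energy.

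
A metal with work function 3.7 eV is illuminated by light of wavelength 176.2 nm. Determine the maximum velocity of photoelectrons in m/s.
1.0834e+06 m/s

First, find the maximum kinetic energy:
E_photon = hc/λ = 7.0366 eV
KE_max = E_photon - φ = 7.0366 - 3.7 = 3.3366 eV

Convert to Joules: KE_max = 3.3366 × 1.602×10⁻¹⁹ J = 5.3458e-19 J

Then use KE = ½mv² to find velocity:
v = √(2·KE/m) = √(2 × 5.3458e-19 J / 9.109e-31 kg)
v = 1.0834e+06 m/s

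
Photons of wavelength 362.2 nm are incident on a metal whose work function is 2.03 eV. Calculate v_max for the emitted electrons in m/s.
7.0003e+05 m/s

First, find the maximum kinetic energy:
E_photon = hc/λ = 3.4231 eV
KE_max = E_photon - φ = 3.4231 - 2.03 = 1.3931 eV

Convert to Joules: KE_max = 1.3931 × 1.602×10⁻¹⁹ J = 2.2320e-19 J

Then use KE = ½mv² to find velocity:
v = √(2·KE/m) = √(2 × 2.2320e-19 J / 9.109e-31 kg)
v = 7.0003e+05 m/s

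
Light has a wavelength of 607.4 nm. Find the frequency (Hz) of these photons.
4.9357e+14 Hz

Using the wave equation: c = fλ

Solving for frequency:
f = c/λ = (3×10⁸ m/s) / (607.4×10⁻⁹ m)
f = 4.9357e+14 Hz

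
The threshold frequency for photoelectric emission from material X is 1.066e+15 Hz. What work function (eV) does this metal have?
4.41 eV

At the threshold frequency, photon energy equals work function:
φ = hf₀

Calculating:
φ = (6.626×10⁻³⁴ J·s)(1.066e+15 Hz)
φ = 4.41 eV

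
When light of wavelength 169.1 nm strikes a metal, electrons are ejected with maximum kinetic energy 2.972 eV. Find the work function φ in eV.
4.36 eV

From Einstein's photoelectric equation: KE_max = hf - φ = hc/λ - φ

Rearranging for φ:
φ = hc/λ - KE_max

Calculate photon energy:
E_photon = hc/λ = 7.3320 eV

Therefore:
φ = 7.3320 - 2.972 = 4.36 eV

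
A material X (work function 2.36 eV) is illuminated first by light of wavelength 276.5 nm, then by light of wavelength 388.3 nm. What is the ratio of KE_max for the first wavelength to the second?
2.5499

Using Einstein's equation: KE_max = hc/λ - φ

For λ₁ = 276.5 nm:
E₁ = hc/λ₁ = 4.4841 eV
KE₁ = E₁ - φ = 4.4841 - 2.36 = 2.1241 eV

For λ₂ = 388.3 nm:
E₂ = hc/λ₂ = 3.1930 eV
KE₂ = E₂ - φ = 3.1930 - 2.36 = 0.8330 eV

Ratio: KE₁/KE₂ = 2.1241/0.8330 = 2.5499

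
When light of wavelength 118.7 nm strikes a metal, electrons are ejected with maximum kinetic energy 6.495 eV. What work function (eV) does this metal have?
3.95 eV

From Einstein's photoelectric equation: KE_max = hf - φ = hc/λ - φ

Rearranging for φ:
φ = hc/λ - KE_max

Calculate photon energy:
E_photon = hc/λ = 10.4452 eV

Therefore:
φ = 10.4452 - 6.495 = 3.95 eV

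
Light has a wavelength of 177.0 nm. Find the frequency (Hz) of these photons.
1.6937e+15 Hz

Using the wave equation: c = fλ

Solving for frequency:
f = c/λ = (3×10⁸ m/s) / (177.0×10⁻⁹ m)
f = 1.6937e+15 Hz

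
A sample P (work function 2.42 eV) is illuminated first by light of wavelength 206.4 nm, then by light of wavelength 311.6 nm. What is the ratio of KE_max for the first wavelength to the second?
2.3009

Using Einstein's equation: KE_max = hc/λ - φ

For λ₁ = 206.4 nm:
E₁ = hc/λ₁ = 6.0070 eV
KE₁ = E₁ - φ = 6.0070 - 2.42 = 3.5870 eV

For λ₂ = 311.6 nm:
E₂ = hc/λ₂ = 3.9790 eV
KE₂ = E₂ - φ = 3.9790 - 2.42 = 1.5590 eV

Ratio: KE₁/KE₂ = 3.5870/1.5590 = 2.3009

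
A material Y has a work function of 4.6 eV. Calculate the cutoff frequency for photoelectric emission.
1.1123e+15 Hz

The threshold frequency is when the photon energy equals the work function:
hf₀ = φ

Solving for f₀:
f₀ = φ/h = (4.6 eV × 1.602×10⁻¹⁹ J/eV) / (6.626×10⁻³⁴ J·s)
f₀ = 1.1123e+15 Hz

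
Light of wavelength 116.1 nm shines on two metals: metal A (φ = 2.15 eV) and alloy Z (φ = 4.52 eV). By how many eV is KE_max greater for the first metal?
2.3700 eV

Using KE_max = hc/λ - φ for each metal:

Photon energy: E = hc/λ = 10.6791 eV

For metal A (φ₁ = 2.15 eV):
KE₁ = E - φ₁ = 10.6791 - 2.15 = 8.5291 eV

For alloy Z (φ₂ = 4.52 eV):
KE₂ = E - φ₂ = 10.6791 - 4.52 = 6.1591 eV

Difference:
ΔKE = KE₁ - KE₂ = 8.5291 - 6.1591 = 2.3700 eV

Note: The difference equals the difference in work functions: 4.52 - 2.15 = 2.37 eV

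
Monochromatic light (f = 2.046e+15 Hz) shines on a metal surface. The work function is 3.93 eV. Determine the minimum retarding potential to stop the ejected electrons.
4.5316 V

The stopping potential V_s satisfies: eV_s = KE_max

First, find KE_max using Einstein's equation:
E_photon = hf = (6.626×10⁻³⁴ J·s)(2.046e+15 Hz) = 8.4616 eV
KE_max = E_photon - φ = 8.4616 - 3.93 = 4.5316 eV

Since eV_s = KE_max:
V_s = KE_max/e = 4.5316 V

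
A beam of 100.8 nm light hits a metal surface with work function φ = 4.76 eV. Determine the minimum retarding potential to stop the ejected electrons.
7.5400 V

The stopping potential V_s satisfies: eV_s = KE_max

First, find KE_max using Einstein's equation:
E_photon = hc/λ = 12.3000 eV
KE_max = E_photon - φ = 12.3000 - 4.76 = 7.5400 eV

Since eV_s = KE_max:
V_s = KE_max/e = 7.5400 V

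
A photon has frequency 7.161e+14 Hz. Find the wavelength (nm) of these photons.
418.65 nm

Using the wave equation: c = fλ

Solving for wavelength:
λ = c/f = (3×10⁸ m/s) / (7.161e+14 Hz)
λ = 418.65 nm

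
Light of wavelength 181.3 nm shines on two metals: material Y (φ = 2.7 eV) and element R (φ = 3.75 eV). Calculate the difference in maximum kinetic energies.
1.0500 eV

Using KE_max = hc/λ - φ for each metal:

Photon energy: E = hc/λ = 6.8386 eV

For material Y (φ₁ = 2.7 eV):
KE₁ = E - φ₁ = 6.8386 - 2.7 = 4.1386 eV

For element R (φ₂ = 3.75 eV):
KE₂ = E - φ₂ = 6.8386 - 3.75 = 3.0886 eV

Difference:
ΔKE = KE₁ - KE₂ = 4.1386 - 3.0886 = 1.0500 eV

Note: The difference equals the difference in work functions: 3.75 - 2.7 = 1.05 eV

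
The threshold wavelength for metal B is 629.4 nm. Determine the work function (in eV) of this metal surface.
1.97 eV

At the threshold wavelength, photon energy equals work function:
φ = hc/λ₀

Calculating:
φ = (6.626×10⁻³⁴ J·s)(3×10⁸ m/s) / (629.4×10⁻⁹ m)
φ = 1.97 eV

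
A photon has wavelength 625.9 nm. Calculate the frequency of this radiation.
4.7898e+14 Hz

Using the wave equation: c = fλ

Solving for frequency:
f = c/λ = (3×10⁸ m/s) / (625.9×10⁻⁹ m)
f = 4.7898e+14 Hz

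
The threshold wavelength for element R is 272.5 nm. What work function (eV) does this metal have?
4.55 eV

At the threshold wavelength, photon energy equals work function:
φ = hc/λ₀

Calculating:
φ = (6.626×10⁻³⁴ J·s)(3×10⁸ m/s) / (272.5×10⁻⁹ m)
φ = 4.55 eV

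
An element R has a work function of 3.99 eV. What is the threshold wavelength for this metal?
310.74 nm

The threshold wavelength is when the photon energy equals the work function:
hc/λ₀ = φ

Solving for λ₀:
λ₀ = hc/φ = (6.626×10⁻³⁴ J·s)(3×10⁸ m/s) / (3.99 eV × 1.602×10⁻¹⁹ J/eV)
λ₀ = 310.74 nm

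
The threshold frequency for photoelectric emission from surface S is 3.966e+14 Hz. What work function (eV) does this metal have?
1.64 eV

At the threshold frequency, photon energy equals work function:
φ = hf₀

Calculating:
φ = (6.626×10⁻³⁴ J·s)(3.966e+14 Hz)
φ = 1.64 eV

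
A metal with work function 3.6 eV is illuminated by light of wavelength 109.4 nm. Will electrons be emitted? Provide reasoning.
Yes

For photoemission, the photon energy must exceed the work function.

Photon energy: E = hc/λ = 11.3331 eV
Work function: φ = 3.6 eV

Since E_photon (11.3331 eV) > φ (3.6 eV), photoemission WILL occur.
The threshold wavelength is λ₀ = hc/φ = 344.4 nm.
Since 109.4 nm < 344.4 nm, the light has sufficient energy.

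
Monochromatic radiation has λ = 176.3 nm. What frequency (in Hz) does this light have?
1.7005e+15 Hz

Using the wave equation: c = fλ

Solving for frequency:
f = c/λ = (3×10⁸ m/s) / (176.3×10⁻⁹ m)
f = 1.7005e+15 Hz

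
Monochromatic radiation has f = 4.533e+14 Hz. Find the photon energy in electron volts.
1.8747 eV

Using E = hf:

E = hf = (6.626×10⁻³⁴ J·s)(4.533e+14 Hz)
E = 1.8747 eV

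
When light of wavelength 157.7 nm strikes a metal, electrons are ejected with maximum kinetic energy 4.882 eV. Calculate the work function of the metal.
2.98 eV

From Einstein's photoelectric equation: KE_max = hf - φ = hc/λ - φ

Rearranging for φ:
φ = hc/λ - KE_max

Calculate photon energy:
E_photon = hc/λ = 7.8620 eV

Therefore:
φ = 7.8620 - 4.882 = 2.98 eV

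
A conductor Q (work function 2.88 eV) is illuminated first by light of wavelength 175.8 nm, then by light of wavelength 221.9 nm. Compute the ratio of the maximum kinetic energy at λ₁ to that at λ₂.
1.5412

Using Einstein's equation: KE_max = hc/λ - φ

For λ₁ = 175.8 nm:
E₁ = hc/λ₁ = 7.0526 eV
KE₁ = E₁ - φ = 7.0526 - 2.88 = 4.1726 eV

For λ₂ = 221.9 nm:
E₂ = hc/λ₂ = 5.5874 eV
KE₂ = E₂ - φ = 5.5874 - 2.88 = 2.7074 eV

Ratio: KE₁/KE₂ = 4.1726/2.7074 = 1.5412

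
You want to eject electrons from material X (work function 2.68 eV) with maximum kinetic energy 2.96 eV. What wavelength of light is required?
219.83 nm

From Einstein's equation: KE_max = hc/λ - φ

Rearranging for λ:
hc/λ = KE_max + φ
λ = hc/(KE_max + φ)

Required photon energy:
E_photon = KE_max + φ = 2.96 + 2.68 = 5.64 eV

Required wavelength:
λ = hc/E_photon = (6.626×10⁻³⁴)(3×10⁸) / (5.64 × 1.602×10⁻¹⁹)
λ = 219.83 nm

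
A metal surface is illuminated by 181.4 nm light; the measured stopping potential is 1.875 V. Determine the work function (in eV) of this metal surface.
4.96 eV

The stopping potential gives the maximum kinetic energy: KE_max = eV_s = 1.875 eV

From Einstein's photoelectric equation: KE_max = hc/λ - φ
Rearranging: φ = hc/λ - KE_max

Calculate photon energy:
E_photon = hc/λ = (6.626×10⁻³⁴ J·s)(3×10⁸ m/s) / (181.4×10⁻⁹ m) = 6.8349 eV

Therefore:
φ = 6.8349 - 1.875 = 4.96 eV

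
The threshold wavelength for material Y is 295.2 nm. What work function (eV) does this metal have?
4.20 eV

At the threshold wavelength, photon energy equals work function:
φ = hc/λ₀

Calculating:
φ = (6.626×10⁻³⁴ J·s)(3×10⁸ m/s) / (295.2×10⁻⁹ m)
φ = 4.20 eV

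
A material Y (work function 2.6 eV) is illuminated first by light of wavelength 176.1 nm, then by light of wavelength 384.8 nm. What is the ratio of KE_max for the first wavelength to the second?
7.1387

Using Einstein's equation: KE_max = hc/λ - φ

For λ₁ = 176.1 nm:
E₁ = hc/λ₁ = 7.0406 eV
KE₁ = E₁ - φ = 7.0406 - 2.6 = 4.4406 eV

For λ₂ = 384.8 nm:
E₂ = hc/λ₂ = 3.2220 eV
KE₂ = E₂ - φ = 3.2220 - 2.6 = 0.6220 eV

Ratio: KE₁/KE₂ = 4.4406/0.6220 = 7.1387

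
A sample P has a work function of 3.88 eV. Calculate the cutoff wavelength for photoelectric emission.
319.55 nm

The threshold wavelength is when the photon energy equals the work function:
hc/λ₀ = φ

Solving for λ₀:
λ₀ = hc/φ = (6.626×10⁻³⁴ J·s)(3×10⁸ m/s) / (3.88 eV × 1.602×10⁻¹⁹ J/eV)
λ₀ = 319.55 nm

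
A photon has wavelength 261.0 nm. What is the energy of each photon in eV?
4.7504 eV

Using E = hf = hc/λ:

E = hc/λ = (6.626×10⁻³⁴ J·s)(3×10⁸ m/s) / (261.0×10⁻⁹ m)
E = 4.7504 eV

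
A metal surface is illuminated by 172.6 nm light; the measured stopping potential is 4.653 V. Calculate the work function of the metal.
2.53 eV

The stopping potential gives the maximum kinetic energy: KE_max = eV_s = 4.653 eV

From Einstein's photoelectric equation: KE_max = hc/λ - φ
Rearranging: φ = hc/λ - KE_max

Calculate photon energy:
E_photon = hc/λ = (6.626×10⁻³⁴ J·s)(3×10⁸ m/s) / (172.6×10⁻⁹ m) = 7.1833 eV

Therefore:
φ = 7.1833 - 4.653 = 2.53 eV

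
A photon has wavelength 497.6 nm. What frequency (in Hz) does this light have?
6.0248e+14 Hz

Using the wave equation: c = fλ

Solving for frequency:
f = c/λ = (3×10⁸ m/s) / (497.6×10⁻⁹ m)
f = 6.0248e+14 Hz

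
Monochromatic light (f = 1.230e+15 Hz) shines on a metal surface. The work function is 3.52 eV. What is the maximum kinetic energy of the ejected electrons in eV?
1.5669 eV

Using Einstein's photoelectric equation: KE_max = hf - φ

First, calculate the photon energy:
E_photon = hf = (6.626×10⁻³⁴ J·s)(1.230e+15 Hz)
E_photon = 5.0869 eV

Then, the maximum kinetic energy:
KE_max = E_photon - φ = 5.0869 eV - 3.52 eV = 1.5669 eV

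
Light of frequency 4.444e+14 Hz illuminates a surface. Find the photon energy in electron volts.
1.8379 eV

Using E = hf:

E = hf = (6.626×10⁻³⁴ J·s)(4.444e+14 Hz)
E = 1.8379 eV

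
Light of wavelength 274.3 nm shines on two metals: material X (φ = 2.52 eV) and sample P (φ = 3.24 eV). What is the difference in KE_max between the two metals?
0.7200 eV

Using KE_max = hc/λ - φ for each metal:

Photon energy: E = hc/λ = 4.5200 eV

For material X (φ₁ = 2.52 eV):
KE₁ = E - φ₁ = 4.5200 - 2.52 = 2.0000 eV

For sample P (φ₂ = 3.24 eV):
KE₂ = E - φ₂ = 4.5200 - 3.24 = 1.2800 eV

Difference:
ΔKE = KE₁ - KE₂ = 2.0000 - 1.2800 = 0.7200 eV

Note: The difference equals the difference in work functions: 3.24 - 2.52 = 0.72 eV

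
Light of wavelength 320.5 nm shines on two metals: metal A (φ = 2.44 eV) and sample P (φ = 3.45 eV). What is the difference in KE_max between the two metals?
1.0100 eV

Using KE_max = hc/λ - φ for each metal:

Photon energy: E = hc/λ = 3.8685 eV

For metal A (φ₁ = 2.44 eV):
KE₁ = E - φ₁ = 3.8685 - 2.44 = 1.4285 eV

For sample P (φ₂ = 3.45 eV):
KE₂ = E - φ₂ = 3.8685 - 3.45 = 0.4185 eV

Difference:
ΔKE = KE₁ - KE₂ = 1.4285 - 0.4185 = 1.0100 eV

Note: The difference equals the difference in work functions: 3.45 - 2.44 = 1.01 eV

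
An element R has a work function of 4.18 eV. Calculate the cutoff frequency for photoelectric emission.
1.0107e+15 Hz

The threshold frequency is when the photon energy equals the work function:
hf₀ = φ

Solving for f₀:
f₀ = φ/h = (4.18 eV × 1.602×10⁻¹⁹ J/eV) / (6.626×10⁻³⁴ J·s)
f₀ = 1.0107e+15 Hz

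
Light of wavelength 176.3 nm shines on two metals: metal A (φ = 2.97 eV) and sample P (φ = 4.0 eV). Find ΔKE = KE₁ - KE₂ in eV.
1.0300 eV

Using KE_max = hc/λ - φ for each metal:

Photon energy: E = hc/λ = 7.0326 eV

For metal A (φ₁ = 2.97 eV):
KE₁ = E - φ₁ = 7.0326 - 2.97 = 4.0626 eV

For sample P (φ₂ = 4.0 eV):
KE₂ = E - φ₂ = 7.0326 - 4.0 = 3.0326 eV

Difference:
ΔKE = KE₁ - KE₂ = 4.0626 - 3.0326 = 1.0300 eV

Note: The difference equals the difference in work functions: 4.0 - 2.97 = 1.03 eV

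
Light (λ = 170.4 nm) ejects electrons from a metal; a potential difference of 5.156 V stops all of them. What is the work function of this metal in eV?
2.12 eV

The stopping potential gives the maximum kinetic energy: KE_max = eV_s = 5.156 eV

From Einstein's photoelectric equation: KE_max = hc/λ - φ
Rearranging: φ = hc/λ - KE_max

Calculate photon energy:
E_photon = hc/λ = (6.626×10⁻³⁴ J·s)(3×10⁸ m/s) / (170.4×10⁻⁹ m) = 7.2761 eV

Therefore:
φ = 7.2761 - 5.156 = 2.12 eV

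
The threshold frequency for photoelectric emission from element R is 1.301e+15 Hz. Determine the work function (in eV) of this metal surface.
5.38 eV

At the threshold frequency, photon energy equals work function:
φ = hf₀

Calculating:
φ = (6.626×10⁻³⁴ J·s)(1.301e+15 Hz)
φ = 5.38 eV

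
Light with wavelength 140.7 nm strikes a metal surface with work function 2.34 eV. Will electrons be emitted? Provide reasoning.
Yes

For photoemission, the photon energy must exceed the work function.

Photon energy: E = hc/λ = 8.8120 eV
Work function: φ = 2.34 eV

Since E_photon (8.8120 eV) > φ (2.34 eV), photoemission WILL occur.
The threshold wavelength is λ₀ = hc/φ = 529.8 nm.
Since 140.7 nm < 529.8 nm, the light has sufficient energy.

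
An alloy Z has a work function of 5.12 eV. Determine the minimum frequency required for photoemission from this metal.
1.2380e+15 Hz

The threshold frequency is when the photon energy equals the work function:
hf₀ = φ

Solving for f₀:
f₀ = φ/h = (5.12 eV × 1.602×10⁻¹⁹ J/eV) / (6.626×10⁻³⁴ J·s)
f₀ = 1.2380e+15 Hz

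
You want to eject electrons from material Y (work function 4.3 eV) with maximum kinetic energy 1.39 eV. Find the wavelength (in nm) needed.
217.90 nm

From Einstein's equation: KE_max = hc/λ - φ

Rearranging for λ:
hc/λ = KE_max + φ
λ = hc/(KE_max + φ)

Required photon energy:
E_photon = KE_max + φ = 1.39 + 4.3 = 5.69 eV

Required wavelength:
λ = hc/E_photon = (6.626×10⁻³⁴)(3×10⁸) / (5.69 × 1.602×10⁻¹⁹)
λ = 217.90 nm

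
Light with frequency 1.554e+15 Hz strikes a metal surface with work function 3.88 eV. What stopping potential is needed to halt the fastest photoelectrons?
2.5468 V

The stopping potential V_s satisfies: eV_s = KE_max

First, find KE_max using Einstein's equation:
E_photon = hf = (6.626×10⁻³⁴ J·s)(1.554e+15 Hz) = 6.4268 eV
KE_max = E_photon - φ = 6.4268 - 3.88 = 2.5468 eV

Since eV_s = KE_max:
V_s = KE_max/e = 2.5468 V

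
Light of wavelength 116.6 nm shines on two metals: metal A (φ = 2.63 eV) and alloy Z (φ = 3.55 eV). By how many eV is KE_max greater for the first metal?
0.9200 eV

Using KE_max = hc/λ - φ for each metal:

Photon energy: E = hc/λ = 10.6333 eV

For metal A (φ₁ = 2.63 eV):
KE₁ = E - φ₁ = 10.6333 - 2.63 = 8.0033 eV

For alloy Z (φ₂ = 3.55 eV):
KE₂ = E - φ₂ = 10.6333 - 3.55 = 7.0833 eV

Difference:
ΔKE = KE₁ - KE₂ = 8.0033 - 7.0833 = 0.9200 eV

Note: The difference equals the difference in work functions: 3.55 - 2.63 = 0.92 eV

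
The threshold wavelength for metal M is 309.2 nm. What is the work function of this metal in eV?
4.01 eV

At the threshold wavelength, photon energy equals work function:
φ = hc/λ₀

Calculating:
φ = (6.626×10⁻³⁴ J·s)(3×10⁸ m/s) / (309.2×10⁻⁹ m)
φ = 4.01 eV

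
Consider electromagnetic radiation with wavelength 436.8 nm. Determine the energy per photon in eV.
2.8385 eV

Using E = hf = hc/λ:

E = hc/λ = (6.626×10⁻³⁴ J·s)(3×10⁸ m/s) / (436.8×10⁻⁹ m)
E = 2.8385 eV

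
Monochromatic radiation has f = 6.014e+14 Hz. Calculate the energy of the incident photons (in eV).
2.4872 eV

Using E = hf:

E = hf = (6.626×10⁻³⁴ J·s)(6.014e+14 Hz)
E = 2.4872 eV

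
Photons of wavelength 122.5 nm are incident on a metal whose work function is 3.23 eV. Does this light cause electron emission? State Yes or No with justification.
Yes

For photoemission, the photon energy must exceed the work function.

Photon energy: E = hc/λ = 10.1212 eV
Work function: φ = 3.23 eV

Since E_photon (10.1212 eV) > φ (3.23 eV), photoemission WILL occur.
The threshold wavelength is λ₀ = hc/φ = 383.9 nm.
Since 122.5 nm < 383.9 nm, the light has sufficient energy.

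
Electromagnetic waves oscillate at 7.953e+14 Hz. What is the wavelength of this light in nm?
376.96 nm

Using the wave equation: c = fλ

Solving for wavelength:
λ = c/f = (3×10⁸ m/s) / (7.953e+14 Hz)
λ = 376.96 nm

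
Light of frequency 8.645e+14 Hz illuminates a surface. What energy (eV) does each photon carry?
3.5753 eV

Using E = hf:

E = hf = (6.626×10⁻³⁴ J·s)(8.645e+14 Hz)
E = 3.5753 eV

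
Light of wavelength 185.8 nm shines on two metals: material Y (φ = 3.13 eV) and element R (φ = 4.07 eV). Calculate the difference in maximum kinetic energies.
0.9400 eV

Using KE_max = hc/λ - φ for each metal:

Photon energy: E = hc/λ = 6.6730 eV

For material Y (φ₁ = 3.13 eV):
KE₁ = E - φ₁ = 6.6730 - 3.13 = 3.5430 eV

For element R (φ₂ = 4.07 eV):
KE₂ = E - φ₂ = 6.6730 - 4.07 = 2.6030 eV

Difference:
ΔKE = KE₁ - KE₂ = 3.5430 - 2.6030 = 0.9400 eV

Note: The difference equals the difference in work functions: 4.07 - 3.13 = 0.94 eV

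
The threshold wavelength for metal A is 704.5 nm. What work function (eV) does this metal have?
1.76 eV

At the threshold wavelength, photon energy equals work function:
φ = hc/λ₀

Calculating:
φ = (6.626×10⁻³⁴ J·s)(3×10⁸ m/s) / (704.5×10⁻⁹ m)
φ = 1.76 eV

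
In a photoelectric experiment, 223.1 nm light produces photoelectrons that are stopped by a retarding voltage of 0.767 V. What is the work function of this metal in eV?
4.79 eV

The stopping potential gives the maximum kinetic energy: KE_max = eV_s = 0.767 eV

From Einstein's photoelectric equation: KE_max = hc/λ - φ
Rearranging: φ = hc/λ - KE_max

Calculate photon energy:
E_photon = hc/λ = (6.626×10⁻³⁴ J·s)(3×10⁸ m/s) / (223.1×10⁻⁹ m) = 5.5573 eV

Therefore:
φ = 5.5573 - 0.767 = 4.79 eV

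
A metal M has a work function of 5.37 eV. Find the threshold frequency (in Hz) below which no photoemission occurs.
1.2985e+15 Hz

The threshold frequency is when the photon energy equals the work function:
hf₀ = φ

Solving for f₀:
f₀ = φ/h = (5.37 eV × 1.602×10⁻¹⁹ J/eV) / (6.626×10⁻³⁴ J·s)
f₀ = 1.2985e+15 Hz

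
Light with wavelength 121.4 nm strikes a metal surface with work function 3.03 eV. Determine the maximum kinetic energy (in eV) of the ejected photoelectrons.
7.1829 eV

Using Einstein's photoelectric equation: KE_max = hf - φ = hc/λ - φ

First, calculate the photon energy:
E_photon = hc/λ = (6.626×10⁻³⁴ J·s)(3×10⁸ m/s) / (121.4×10⁻⁹ m)
E_photon = 10.2129 eV

Then, the maximum kinetic energy:
KE_max = E_photon - φ = 10.2129 eV - 3.03 eV = 7.1829 eV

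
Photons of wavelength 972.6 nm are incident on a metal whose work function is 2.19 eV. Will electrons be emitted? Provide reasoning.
No

For photoemission, the photon energy must exceed the work function.

Photon energy: E = hc/λ = 1.2748 eV
Work function: φ = 2.19 eV

Since E_photon (1.2748 eV) < φ (2.19 eV), photoemission will NOT occur.
The threshold wavelength is λ₀ = hc/φ = 566.1 nm.
Since 972.6 nm > 566.1 nm, the photons lack sufficient energy.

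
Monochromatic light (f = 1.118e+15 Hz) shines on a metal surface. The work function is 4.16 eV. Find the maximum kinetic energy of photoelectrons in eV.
0.4637 eV

Using Einstein's photoelectric equation: KE_max = hf - φ

First, calculate the photon energy:
E_photon = hf = (6.626×10⁻³⁴ J·s)(1.118e+15 Hz)
E_photon = 4.6237 eV

Then, the maximum kinetic energy:
KE_max = E_photon - φ = 4.6237 eV - 4.16 eV = 0.4637 eV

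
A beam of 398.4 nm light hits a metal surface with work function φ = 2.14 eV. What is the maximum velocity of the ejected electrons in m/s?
5.8475e+05 m/s

First, find the maximum kinetic energy:
E_photon = hc/λ = 3.1121 eV
KE_max = E_photon - φ = 3.1121 - 2.14 = 0.9721 eV

Convert to Joules: KE_max = 0.9721 × 1.602×10⁻¹⁹ J = 1.5574e-19 J

Then use KE = ½mv² to find velocity:
v = √(2·KE/m) = √(2 × 1.5574e-19 J / 9.109e-31 kg)
v = 5.8475e+05 m/s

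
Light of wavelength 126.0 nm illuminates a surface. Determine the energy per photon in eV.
9.8400 eV

Using E = hf = hc/λ:

E = hc/λ = (6.626×10⁻³⁴ J·s)(3×10⁸ m/s) / (126.0×10⁻⁹ m)
E = 9.8400 eV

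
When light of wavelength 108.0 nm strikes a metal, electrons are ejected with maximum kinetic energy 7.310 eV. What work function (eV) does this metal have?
4.17 eV

From Einstein's photoelectric equation: KE_max = hf - φ = hc/λ - φ

Rearranging for φ:
φ = hc/λ - KE_max

Calculate photon energy:
E_photon = hc/λ = 11.4800 eV

Therefore:
φ = 11.4800 - 7.310 = 4.17 eV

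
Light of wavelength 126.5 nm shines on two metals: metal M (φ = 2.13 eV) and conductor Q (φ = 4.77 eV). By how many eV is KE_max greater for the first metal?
2.6400 eV

Using KE_max = hc/λ - φ for each metal:

Photon energy: E = hc/λ = 9.8011 eV

For metal M (φ₁ = 2.13 eV):
KE₁ = E - φ₁ = 9.8011 - 2.13 = 7.6711 eV

For conductor Q (φ₂ = 4.77 eV):
KE₂ = E - φ₂ = 9.8011 - 4.77 = 5.0311 eV

Difference:
ΔKE = KE₁ - KE₂ = 7.6711 - 5.0311 = 2.6400 eV

Note: The difference equals the difference in work functions: 4.77 - 2.13 = 2.64 eV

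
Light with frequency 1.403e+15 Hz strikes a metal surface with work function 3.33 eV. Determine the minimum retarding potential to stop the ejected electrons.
2.4723 V

The stopping potential V_s satisfies: eV_s = KE_max

First, find KE_max using Einstein's equation:
E_photon = hf = (6.626×10⁻³⁴ J·s)(1.403e+15 Hz) = 5.8023 eV
KE_max = E_photon - φ = 5.8023 - 3.33 = 2.4723 eV

Since eV_s = KE_max:
V_s = KE_max/e = 2.4723 V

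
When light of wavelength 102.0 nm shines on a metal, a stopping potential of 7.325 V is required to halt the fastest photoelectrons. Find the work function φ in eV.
4.83 eV

The stopping potential gives the maximum kinetic energy: KE_max = eV_s = 7.325 eV

From Einstein's photoelectric equation: KE_max = hc/λ - φ
Rearranging: φ = hc/λ - KE_max

Calculate photon energy:
E_photon = hc/λ = (6.626×10⁻³⁴ J·s)(3×10⁸ m/s) / (102.0×10⁻⁹ m) = 12.1553 eV

Therefore:
φ = 12.1553 - 7.325 = 4.83 eV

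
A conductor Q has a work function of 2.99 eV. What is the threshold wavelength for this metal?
414.66 nm

The threshold wavelength is when the photon energy equals the work function:
hc/λ₀ = φ

Solving for λ₀:
λ₀ = hc/φ = (6.626×10⁻³⁴ J·s)(3×10⁸ m/s) / (2.99 eV × 1.602×10⁻¹⁹ J/eV)
λ₀ = 414.66 nm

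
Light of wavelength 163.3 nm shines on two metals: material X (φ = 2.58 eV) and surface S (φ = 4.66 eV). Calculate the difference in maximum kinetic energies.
2.0800 eV

Using KE_max = hc/λ - φ for each metal:

Photon energy: E = hc/λ = 7.5924 eV

For material X (φ₁ = 2.58 eV):
KE₁ = E - φ₁ = 7.5924 - 2.58 = 5.0124 eV

For surface S (φ₂ = 4.66 eV):
KE₂ = E - φ₂ = 7.5924 - 4.66 = 2.9324 eV

Difference:
ΔKE = KE₁ - KE₂ = 5.0124 - 2.9324 = 2.0800 eV

Note: The difference equals the difference in work functions: 4.66 - 2.58 = 2.08 eV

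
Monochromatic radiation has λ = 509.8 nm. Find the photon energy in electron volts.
2.4320 eV

Using E = hf = hc/λ:

E = hc/λ = (6.626×10⁻³⁴ J·s)(3×10⁸ m/s) / (509.8×10⁻⁹ m)
E = 2.4320 eV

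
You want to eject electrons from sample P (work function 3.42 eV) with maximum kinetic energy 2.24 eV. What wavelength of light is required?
219.05 nm

From Einstein's equation: KE_max = hc/λ - φ

Rearranging for λ:
hc/λ = KE_max + φ
λ = hc/(KE_max + φ)

Required photon energy:
E_photon = KE_max + φ = 2.24 + 3.42 = 5.66 eV

Required wavelength:
λ = hc/E_photon = (6.626×10⁻³⁴)(3×10⁸) / (5.66 × 1.602×10⁻¹⁹)
λ = 219.05 nm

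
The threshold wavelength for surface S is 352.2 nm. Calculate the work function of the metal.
3.52 eV

At the threshold wavelength, photon energy equals work function:
φ = hc/λ₀

Calculating:
φ = (6.626×10⁻³⁴ J·s)(3×10⁸ m/s) / (352.2×10⁻⁹ m)
φ = 3.52 eV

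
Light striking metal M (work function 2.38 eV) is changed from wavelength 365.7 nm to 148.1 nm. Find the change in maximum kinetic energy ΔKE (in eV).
4.9813 eV

Using Einstein's equation: KE_max = hc/λ - φ

For λ₁ = 365.7 nm:
KE₁ = hc/λ₁ - φ = 3.3903 - 2.38 = 1.0103 eV

For λ₂ = 148.1 nm:
KE₂ = hc/λ₂ - φ = 8.3717 - 2.38 = 5.9917 eV

Change in KE:
ΔKE = KE₂ - KE₁ = 5.9917 - 1.0103 = 4.9813 eV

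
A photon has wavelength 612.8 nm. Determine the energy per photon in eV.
2.0232 eV

Using E = hf = hc/λ:

E = hc/λ = (6.626×10⁻³⁴ J·s)(3×10⁸ m/s) / (612.8×10⁻⁹ m)
E = 2.0232 eV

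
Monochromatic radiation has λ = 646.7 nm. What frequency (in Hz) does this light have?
4.6357e+14 Hz

Using the wave equation: c = fλ

Solving for frequency:
f = c/λ = (3×10⁸ m/s) / (646.7×10⁻⁹ m)
f = 4.6357e+14 Hz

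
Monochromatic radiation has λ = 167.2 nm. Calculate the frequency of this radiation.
1.7930e+15 Hz

Using the wave equation: c = fλ

Solving for frequency:
f = c/λ = (3×10⁸ m/s) / (167.2×10⁻⁹ m)
f = 1.7930e+15 Hz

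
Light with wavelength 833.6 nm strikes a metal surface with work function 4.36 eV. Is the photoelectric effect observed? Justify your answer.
No

For photoemission, the photon energy must exceed the work function.

Photon energy: E = hc/λ = 1.4873 eV
Work function: φ = 4.36 eV

Since E_photon (1.4873 eV) < φ (4.36 eV), photoemission will NOT occur.
The threshold wavelength is λ₀ = hc/φ = 284.4 nm.
Since 833.6 nm > 284.4 nm, the photons lack sufficient energy.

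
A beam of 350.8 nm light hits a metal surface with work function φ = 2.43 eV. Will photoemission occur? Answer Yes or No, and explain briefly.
Yes

For photoemission, the photon energy must exceed the work function.

Photon energy: E = hc/λ = 3.5343 eV
Work function: φ = 2.43 eV

Since E_photon (3.5343 eV) > φ (2.43 eV), photoemission WILL occur.
The threshold wavelength is λ₀ = hc/φ = 510.2 nm.
Since 350.8 nm < 510.2 nm, the light has sufficient energy.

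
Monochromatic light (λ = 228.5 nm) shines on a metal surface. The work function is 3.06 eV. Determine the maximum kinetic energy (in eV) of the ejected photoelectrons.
2.3660 eV

Using Einstein's photoelectric equation: KE_max = hf - φ = hc/λ - φ

First, calculate the photon energy:
E_photon = hc/λ = (6.626×10⁻³⁴ J·s)(3×10⁸ m/s) / (228.5×10⁻⁹ m)
E_photon = 5.4260 eV

Then, the maximum kinetic energy:
KE_max = E_photon - φ = 5.4260 eV - 3.06 eV = 2.3660 eV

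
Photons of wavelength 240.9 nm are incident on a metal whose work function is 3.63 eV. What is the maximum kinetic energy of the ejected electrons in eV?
1.5167 eV

Using Einstein's photoelectric equation: KE_max = hf - φ = hc/λ - φ

First, calculate the photon energy:
E_photon = hc/λ = (6.626×10⁻³⁴ J·s)(3×10⁸ m/s) / (240.9×10⁻⁹ m)
E_photon = 5.1467 eV

Then, the maximum kinetic energy:
KE_max = E_photon - φ = 5.1467 eV - 3.63 eV = 1.5167 eV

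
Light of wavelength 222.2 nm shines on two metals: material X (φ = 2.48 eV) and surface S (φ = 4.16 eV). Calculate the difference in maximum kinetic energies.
1.6800 eV

Using KE_max = hc/λ - φ for each metal:

Photon energy: E = hc/λ = 5.5798 eV

For material X (φ₁ = 2.48 eV):
KE₁ = E - φ₁ = 5.5798 - 2.48 = 3.0998 eV

For surface S (φ₂ = 4.16 eV):
KE₂ = E - φ₂ = 5.5798 - 4.16 = 1.4198 eV

Difference:
ΔKE = KE₁ - KE₂ = 3.0998 - 1.4198 = 1.6800 eV

Note: The difference equals the difference in work functions: 4.16 - 2.48 = 1.68 eV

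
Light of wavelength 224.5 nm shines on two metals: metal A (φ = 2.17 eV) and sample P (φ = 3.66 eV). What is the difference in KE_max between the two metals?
1.4900 eV

Using KE_max = hc/λ - φ for each metal:

Photon energy: E = hc/λ = 5.5227 eV

For metal A (φ₁ = 2.17 eV):
KE₁ = E - φ₁ = 5.5227 - 2.17 = 3.3527 eV

For sample P (φ₂ = 3.66 eV):
KE₂ = E - φ₂ = 5.5227 - 3.66 = 1.8627 eV

Difference:
ΔKE = KE₁ - KE₂ = 3.3527 - 1.8627 = 1.4900 eV

Note: The difference equals the difference in work functions: 3.66 - 2.17 = 1.49 eV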